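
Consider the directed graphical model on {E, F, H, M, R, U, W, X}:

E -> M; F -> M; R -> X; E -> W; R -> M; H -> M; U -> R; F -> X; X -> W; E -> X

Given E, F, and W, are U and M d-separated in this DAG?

No

Enumerating the 4 paths from U to M and testing each for blocking by {E, F, W}:
Path 1: U → R → M
  R is a chain and R is not conditioned on — no node blocks this path, so it is active.
Path 2: U → R → X ← E → M
  E is a fork here and E is conditioned on, so the path is blocked at E.
Path 3: U → R → X → W ← E → M
  E is a fork here and E is conditioned on, so the path is blocked at E.
Path 4: U → R → X ← F → M
  F is a fork here and F is conditioned on, so the path is blocked at F.
Since the path U → R → M is active, U and M are not d-separated given {E, F, W}.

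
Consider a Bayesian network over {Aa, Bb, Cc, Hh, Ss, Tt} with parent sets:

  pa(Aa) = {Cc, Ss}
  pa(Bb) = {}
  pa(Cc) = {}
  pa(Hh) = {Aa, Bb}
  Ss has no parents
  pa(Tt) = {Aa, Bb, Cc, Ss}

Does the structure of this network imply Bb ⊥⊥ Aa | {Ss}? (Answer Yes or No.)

Yes

There are 4 undirected paths between Bb and Aa; checking each against the conditioning set {Ss}:
Path 1: Bb → Hh ← Aa
  Hh is a collider here and neither Hh nor any of its descendants is conditioned on, so the collider stays closed — the path is blocked at Hh.
Path 2: Bb → Tt ← Cc → Aa
  Tt is a collider here and neither Tt nor any of its descendants is conditioned on, so the collider stays closed — the path is blocked at Tt.
Path 3: Bb → Tt ← Ss → Aa
  Tt is a collider here and neither Tt nor any of its descendants is conditioned on, so the collider stays closed — the path is blocked at Tt.
Path 4: Bb → Tt ← Aa
  Tt is a collider here and neither Tt nor any of its descendants is conditioned on, so the collider stays closed — the path is blocked at Tt.
Every path is blocked, so Bb and Aa are d-separated given {Ss}.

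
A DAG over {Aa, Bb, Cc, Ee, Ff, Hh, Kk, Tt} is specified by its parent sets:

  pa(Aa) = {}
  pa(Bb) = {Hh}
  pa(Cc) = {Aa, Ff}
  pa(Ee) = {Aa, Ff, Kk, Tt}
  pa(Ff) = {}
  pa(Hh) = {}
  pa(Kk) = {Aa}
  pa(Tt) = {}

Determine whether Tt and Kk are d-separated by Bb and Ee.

Enumerating the 3 paths from Tt to Kk and testing each for blocking by {Bb, Ee}:
Path 1: Tt → Ee ← Kk
  Ee is a collider and Ee is conditioned on, which opens it — no node blocks this path, so it is active.
Path 2: Tt → Ee ← Ff → Cc ← Aa → Kk
  Cc is a collider here and neither Cc nor any of its descendants is conditioned on, so the collider stays closed — the path is blocked at Cc.
Path 3: Tt → Ee ← Aa → Kk
  Ee is a collider and Ee is conditioned on, which opens it; Aa is a fork and Aa is not conditioned on — no node blocks this path, so it is active.
Because an active path exists, Tt and Kk are not d-separated.

No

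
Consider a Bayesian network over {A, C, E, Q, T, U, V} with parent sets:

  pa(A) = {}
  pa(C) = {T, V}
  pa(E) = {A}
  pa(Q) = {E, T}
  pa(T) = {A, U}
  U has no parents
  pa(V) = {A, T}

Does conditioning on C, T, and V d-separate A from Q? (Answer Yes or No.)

4 paths connect A and Q; each must be blocked for d-separation to hold:
  1. A → T → Q — T:chain[blocks] ⇒ blocked
  2. A → E → Q — E:chain[open] ⇒ active
  3. A → V ← T → Q — V:collider[open]; T:fork[blocks] ⇒ blocked
  4. A → V → C ← T → Q — V:chain[blocks]; C:collider[open]; T:fork[blocks] ⇒ blocked
Because an active path exists, A and Q are not d-separated.

No — A and Q are not d-separated given {C, T, V}.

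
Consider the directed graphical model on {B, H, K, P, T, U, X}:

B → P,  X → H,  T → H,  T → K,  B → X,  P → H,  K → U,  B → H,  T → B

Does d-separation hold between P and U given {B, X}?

Yes — P and U are d-separated given {B, X}.

There are 6 undirected paths between P and U; checking each against the conditioning set {B, X}:
Path 1: P → H ← T → K → U
  H is a collider here and neither H nor any of its descendants is conditioned on, so the collider stays closed — the path is blocked at H.
Path 2: P → H ← B ← T → K → U
  H is a collider here and neither H nor any of its descendants is conditioned on, so the collider stays closed — the path is blocked at H.
Path 3: P → H ← X ← B ← T → K → U
  H is a collider here and neither H nor any of its descendants is conditioned on, so the collider stays closed — the path is blocked at H.
Path 4: P ← B ← T → K → U
  B is a chain here and B is conditioned on, so the path is blocked at B.
Path 5: P ← B → H ← T → K → U
  B is a fork here and B is conditioned on, so the path is blocked at B.
Path 6: P ← B → X → H ← T → K → U
  B is a fork here and B is conditioned on, so the path is blocked at B.
All paths are blocked; P ⊥ U | {B, X} holds.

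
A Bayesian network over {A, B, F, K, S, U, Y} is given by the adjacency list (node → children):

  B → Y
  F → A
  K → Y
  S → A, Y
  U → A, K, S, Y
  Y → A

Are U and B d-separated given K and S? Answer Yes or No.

Yes

6 paths connect U and B; each must be blocked for d-separation to hold:
Path 1: U → A ← Y ← B
  A is a collider here and neither A nor any of its descendants is conditioned on, so the collider stays closed — the path is blocked at A.
Path 2: U → A ← S → Y ← B
  A is a collider here and neither A nor any of its descendants is conditioned on, so the collider stays closed — the path is blocked at A.
Path 3: U → Y ← B
  Y is a collider here and neither Y nor any of its descendants is conditioned on, so the collider stays closed — the path is blocked at Y.
Path 4: U → K → Y ← B
  K is a chain here and K is conditioned on, so the path is blocked at K.
Path 5: U → S → A ← Y ← B
  S is a chain here and S is conditioned on, so the path is blocked at S.
Path 6: U → S → Y ← B
  S is a chain here and S is conditioned on, so the path is blocked at S.
Every path is blocked, so U and B are d-separated given {K, S}.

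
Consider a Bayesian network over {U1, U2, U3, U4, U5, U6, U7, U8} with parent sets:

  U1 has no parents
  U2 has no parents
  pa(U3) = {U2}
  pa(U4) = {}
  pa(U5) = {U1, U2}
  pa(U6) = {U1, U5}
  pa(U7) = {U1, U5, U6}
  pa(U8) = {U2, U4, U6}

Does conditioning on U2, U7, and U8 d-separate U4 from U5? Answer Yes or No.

No — U4 and U5 are not d-separated given {U2, U7, U8}.

We examine all 6 paths between U4 and U5:
Path 1: U4 → U8 ← U6 → U7 ← U5
  U8 is a collider and U8 is conditioned on, which opens it; U6 is a fork and U6 is not conditioned on; U7 is a collider and U7 is conditioned on, which opens it — no node blocks this path, so it is active.
Path 2: U4 → U8 ← U6 → U7 ← U1 → U5
  U8 is a collider and U8 is conditioned on, which opens it; U6 is a fork and U6 is not conditioned on; U7 is a collider and U7 is conditioned on, which opens it; U1 is a fork and U1 is not conditioned on — no node blocks this path, so it is active.
Path 3: U4 → U8 ← U6 ← U5
  U8 is a collider and U8 is conditioned on, which opens it; U6 is a chain and U6 is not conditioned on — no node blocks this path, so it is active.
Path 4: U4 → U8 ← U6 ← U1 → U7 ← U5
  U8 is a collider and U8 is conditioned on, which opens it; U6 is a chain and U6 is not conditioned on; U1 is a fork and U1 is not conditioned on; U7 is a collider and U7 is conditioned on, which opens it — no node blocks this path, so it is active.
Path 5: U4 → U8 ← U6 ← U1 → U5
  U8 is a collider and U8 is conditioned on, which opens it; U6 is a chain and U6 is not conditioned on; U1 is a fork and U1 is not conditioned on — no node blocks this path, so it is active.
Path 6: U4 → U8 ← U2 → U5
  U2 is a fork here and U2 is conditioned on, so the path is blocked at U2.
Since the path U4 → U8 ← U6 → U7 ← U5 is active, U4 and U5 are not d-separated given {U2, U7, U8}.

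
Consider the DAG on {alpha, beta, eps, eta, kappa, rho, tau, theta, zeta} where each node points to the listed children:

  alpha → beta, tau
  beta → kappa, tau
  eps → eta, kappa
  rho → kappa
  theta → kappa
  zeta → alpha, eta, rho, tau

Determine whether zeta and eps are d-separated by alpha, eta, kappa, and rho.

6 paths connect zeta and eps; each must be blocked for d-separation to hold:
Path 1: zeta → tau ← beta → kappa ← eps
  tau is a collider here and neither tau nor any of its descendants is conditioned on, so the collider stays closed — the path is blocked at tau.
Path 2: zeta → tau ← alpha → beta → kappa ← eps
  tau is a collider here and neither tau nor any of its descendants is conditioned on, so the collider stays closed — the path is blocked at tau.
Path 3: zeta → rho → kappa ← eps
  rho is a chain here and rho is conditioned on, so the path is blocked at rho.
Path 4: zeta → alpha → beta → kappa ← eps
  alpha is a chain here and alpha is conditioned on, so the path is blocked at alpha.
Path 5: zeta → alpha → tau ← beta → kappa ← eps
  alpha is a chain here and alpha is conditioned on, so the path is blocked at alpha.
Path 6: zeta → eta ← eps
  eta is a collider and eta is conditioned on, which opens it — no node blocks this path, so it is active.
Since the path zeta → eta ← eps is active, zeta and eps are not d-separated given {alpha, eta, kappa, rho}.

No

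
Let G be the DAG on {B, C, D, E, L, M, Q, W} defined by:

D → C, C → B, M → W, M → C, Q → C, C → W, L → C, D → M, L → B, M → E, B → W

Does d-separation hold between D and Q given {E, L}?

Yes

There are 5 undirected paths between D and Q; checking each against the conditioning set {E, L}:
Path 1: D → C ← Q
  C is a collider here and neither C nor any of its descendants is conditioned on, so the collider stays closed — the path is blocked at C.
Path 2: D → M → C ← Q
  C is a collider here and neither C nor any of its descendants is conditioned on, so the collider stays closed — the path is blocked at C.
Path 3: D → M → W ← C ← Q
  W is a collider here and neither W nor any of its descendants is conditioned on, so the collider stays closed — the path is blocked at W.
Path 4: D → M → W ← B ← C ← Q
  W is a collider here and neither W nor any of its descendants is conditioned on, so the collider stays closed — the path is blocked at W.
Path 5: D → M → W ← B ← L → C ← Q
  W is a collider here and neither W nor any of its descendants is conditioned on, so the collider stays closed — the path is blocked at W.
All paths are blocked; D ⊥ Q | {E, L} holds.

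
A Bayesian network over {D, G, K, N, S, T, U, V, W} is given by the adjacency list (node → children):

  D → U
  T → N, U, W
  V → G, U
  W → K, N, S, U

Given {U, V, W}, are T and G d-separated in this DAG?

Yes

There are 3 undirected paths between T and G; checking each against the conditioning set {U, V, W}:
Path 1: T → N ← W → U ← V → G
  N is a collider here and neither N nor any of its descendants is conditioned on, so the collider stays closed — the path is blocked at N.
Path 2: T → U ← V → G
  V is a fork here and V is conditioned on, so the path is blocked at V.
Path 3: T → W → U ← V → G
  W is a chain here and W is conditioned on, so the path is blocked at W.
Since every path is blocked, d-separation holds.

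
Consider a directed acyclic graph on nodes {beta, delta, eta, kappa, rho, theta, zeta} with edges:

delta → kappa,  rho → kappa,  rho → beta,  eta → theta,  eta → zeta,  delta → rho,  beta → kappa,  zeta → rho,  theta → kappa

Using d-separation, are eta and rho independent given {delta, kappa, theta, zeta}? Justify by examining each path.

We examine all 4 paths between eta and rho:
Path 1: eta → zeta → rho
  zeta is a chain here and zeta is conditioned on, so the path is blocked at zeta.
Path 2: eta → theta → kappa ← rho
  theta is a chain here and theta is conditioned on, so the path is blocked at theta.
Path 3: eta → theta → kappa ← beta ← rho
  theta is a chain here and theta is conditioned on, so the path is blocked at theta.
Path 4: eta → theta → kappa ← delta → rho
  theta is a chain here and theta is conditioned on, so the path is blocked at theta.
All paths are blocked; eta ⊥ rho | {delta, kappa, theta, zeta} holds.

Yes — eta and rho are d-separated given {delta, kappa, theta, zeta}.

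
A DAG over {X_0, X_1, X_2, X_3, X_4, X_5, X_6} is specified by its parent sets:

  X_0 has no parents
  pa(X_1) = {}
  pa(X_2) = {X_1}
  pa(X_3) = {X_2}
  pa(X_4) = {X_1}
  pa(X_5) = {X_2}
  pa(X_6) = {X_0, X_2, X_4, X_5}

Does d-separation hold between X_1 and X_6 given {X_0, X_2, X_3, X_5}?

No

There are 3 undirected paths between X_1 and X_6; checking each against the conditioning set {X_0, X_2, X_3, X_5}:
Path 1: X_1 → X_4 → X_6
  X_4 is a chain and X_4 is not conditioned on — no node blocks this path, so it is active.
Path 2: X_1 → X_2 → X_5 → X_6
  X_2 is a chain here and X_2 is conditioned on, so the path is blocked at X_2.
Path 3: X_1 → X_2 → X_6
  X_2 is a chain here and X_2 is conditioned on, so the path is blocked at X_2.
Since the path X_1 → X_4 → X_6 is active, X_1 and X_6 are not d-separated given {X_0, X_2, X_3, X_5}.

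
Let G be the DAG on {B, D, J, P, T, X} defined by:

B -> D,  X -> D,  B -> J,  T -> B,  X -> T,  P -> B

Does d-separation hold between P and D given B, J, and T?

Yes

We examine all 2 paths between P and D:
  1. P → B ← T ← X → D — B:collider[open]; T:chain[blocks]; X:fork[open] ⇒ blocked
  2. P → B → D — B:chain[blocks] ⇒ blocked
Since every path is blocked, d-separation holds.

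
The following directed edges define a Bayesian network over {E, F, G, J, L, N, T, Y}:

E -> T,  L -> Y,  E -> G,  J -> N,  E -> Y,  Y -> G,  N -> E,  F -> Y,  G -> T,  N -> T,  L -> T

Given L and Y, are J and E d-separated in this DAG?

No

There are 6 undirected paths between J and E; checking each against the conditioning set {L, Y}:
Path 1: J → N → E
  N is a chain and N is not conditioned on — no node blocks this path, so it is active.
Path 2: J → N → T ← E
  T is a collider here and neither T nor any of its descendants is conditioned on, so the collider stays closed — the path is blocked at T.
Path 3: J → N → T ← G ← E
  T is a collider here and neither T nor any of its descendants is conditioned on, so the collider stays closed — the path is blocked at T.
Path 4: J → N → T ← G ← Y ← E
  T is a collider here and neither T nor any of its descendants is conditioned on, so the collider stays closed — the path is blocked at T.
Path 5: J → N → T ← L → Y ← E
  T is a collider here and neither T nor any of its descendants is conditioned on, so the collider stays closed — the path is blocked at T.
Path 6: J → N → T ← L → Y → G ← E
  T is a collider here and neither T nor any of its descendants is conditioned on, so the collider stays closed — the path is blocked at T.
At least one path is unblocked, so d-separation fails.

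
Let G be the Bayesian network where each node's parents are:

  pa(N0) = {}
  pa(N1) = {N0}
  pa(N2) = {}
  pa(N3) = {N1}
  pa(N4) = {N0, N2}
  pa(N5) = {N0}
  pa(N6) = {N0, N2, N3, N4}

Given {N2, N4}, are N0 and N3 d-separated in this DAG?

4 paths connect N0 and N3; each must be blocked for d-separation to hold:
  1. N0 → N1 → N3 — N1:chain[open] ⇒ active
  2. N0 → N4 ← N2 → N6 ← N3 — N4:collider[open]; N2:fork[blocks]; N6:collider[blocks] ⇒ blocked
  3. N0 → N4 → N6 ← N3 — N4:chain[blocks]; N6:collider[blocks] ⇒ blocked
  4. N0 → N6 ← N3 — N6:collider[blocks] ⇒ blocked
At least one path is unblocked, so d-separation fails.

No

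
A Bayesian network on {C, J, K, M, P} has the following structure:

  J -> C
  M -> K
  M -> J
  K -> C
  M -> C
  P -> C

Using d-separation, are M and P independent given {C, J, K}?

No

There are 3 undirected paths between M and P; checking each against the conditioning set {C, J, K}:
Path 1: M → K → C ← P
  K is a chain here and K is conditioned on, so the path is blocked at K.
Path 2: M → J → C ← P
  J is a chain here and J is conditioned on, so the path is blocked at J.
Path 3: M → C ← P
  C is a collider and C is conditioned on, which opens it — no node blocks this path, so it is active.
Since the path M → C ← P is active, M and P are not d-separated given {C, J, K}.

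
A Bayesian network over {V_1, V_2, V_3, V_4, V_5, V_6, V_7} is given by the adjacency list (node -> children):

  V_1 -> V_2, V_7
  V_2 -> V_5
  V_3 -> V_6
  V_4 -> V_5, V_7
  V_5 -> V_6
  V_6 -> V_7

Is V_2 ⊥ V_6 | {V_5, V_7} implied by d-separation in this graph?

No

We examine all 4 paths between V_2 and V_6:
Path 1: V_2 ← V_1 → V_7 ← V_6
  V_1 is a fork and V_1 is not conditioned on; V_7 is a collider and V_7 is conditioned on, which opens it — no node blocks this path, so it is active.
Path 2: V_2 ← V_1 → V_7 ← V_4 → V_5 → V_6
  V_5 is a chain here and V_5 is conditioned on, so the path is blocked at V_5.
Path 3: V_2 → V_5 → V_6
  V_5 is a chain here and V_5 is conditioned on, so the path is blocked at V_5.
Path 4: V_2 → V_5 ← V_4 → V_7 ← V_6
  V_5 is a collider and V_5 is conditioned on, which opens it; V_4 is a fork and V_4 is not conditioned on; V_7 is a collider and V_7 is conditioned on, which opens it — no node blocks this path, so it is active.
Since the path V_2 ← V_1 → V_7 ← V_6 is active, V_2 and V_6 are not d-separated given {V_5, V_7}.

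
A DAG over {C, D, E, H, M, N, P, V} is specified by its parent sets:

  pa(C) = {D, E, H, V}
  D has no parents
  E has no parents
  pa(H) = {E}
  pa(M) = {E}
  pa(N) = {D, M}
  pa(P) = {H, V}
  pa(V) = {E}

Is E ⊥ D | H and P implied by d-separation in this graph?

Yes

There are 6 undirected paths between E and D; checking each against the conditioning set {H, P}:
Path 1: E → V → P ← H → C ← D
  H is a fork here and H is conditioned on, so the path is blocked at H.
Path 2: E → V → C ← D
  C is a collider here and neither C nor any of its descendants is conditioned on, so the collider stays closed — the path is blocked at C.
Path 3: E → M → N ← D
  N is a collider here and neither N nor any of its descendants is conditioned on, so the collider stays closed — the path is blocked at N.
Path 4: E → H → P ← V → C ← D
  H is a chain here and H is conditioned on, so the path is blocked at H.
Path 5: E → H → C ← D
  H is a chain here and H is conditioned on, so the path is blocked at H.
Path 6: E → C ← D
  C is a collider here and neither C nor any of its descendants is conditioned on, so the collider stays closed — the path is blocked at C.
All paths are blocked; E ⊥ D | {H, P} holds.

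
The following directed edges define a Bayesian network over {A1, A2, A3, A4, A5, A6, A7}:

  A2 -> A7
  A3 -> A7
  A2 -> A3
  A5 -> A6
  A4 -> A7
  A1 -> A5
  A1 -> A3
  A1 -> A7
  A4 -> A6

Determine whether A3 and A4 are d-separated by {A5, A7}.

No — A3 and A4 are not d-separated given {A5, A7}.

We examine all 6 paths between A3 and A4:
Path 1: A3 → A7 ← A1 → A5 → A6 ← A4
  A5 is a chain here and A5 is conditioned on, so the path is blocked at A5.
Path 2: A3 → A7 ← A4
  A7 is a collider and A7 is conditioned on, which opens it — no node blocks this path, so it is active.
Path 3: A3 ← A2 → A7 ← A1 → A5 → A6 ← A4
  A5 is a chain here and A5 is conditioned on, so the path is blocked at A5.
Path 4: A3 ← A2 → A7 ← A4
  A2 is a fork and A2 is not conditioned on; A7 is a collider and A7 is conditioned on, which opens it — no node blocks this path, so it is active.
Path 5: A3 ← A1 → A7 ← A4
  A1 is a fork and A1 is not conditioned on; A7 is a collider and A7 is conditioned on, which opens it — no node blocks this path, so it is active.
Path 6: A3 ← A1 → A5 → A6 ← A4
  A5 is a chain here and A5 is conditioned on, so the path is blocked at A5.
Since the path A3 → A7 ← A4 is active, A3 and A4 are not d-separated given {A5, A7}.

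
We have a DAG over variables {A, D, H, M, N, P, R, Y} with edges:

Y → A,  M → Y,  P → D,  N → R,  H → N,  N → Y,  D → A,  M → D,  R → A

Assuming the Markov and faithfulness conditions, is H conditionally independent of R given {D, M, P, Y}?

Enumerating the 3 paths from H to R and testing each for blocking by {D, M, P, Y}:
Path 1: H → N → R
  N is a chain and N is not conditioned on — no node blocks this path, so it is active.
Path 2: H → N → Y → A ← R
  Y is a chain here and Y is conditioned on, so the path is blocked at Y.
Path 3: H → N → Y ← M → D → A ← R
  M is a fork here and M is conditioned on, so the path is blocked at M.
Since the path H → N → R is active, H and R are not d-separated given {D, M, P, Y}.

No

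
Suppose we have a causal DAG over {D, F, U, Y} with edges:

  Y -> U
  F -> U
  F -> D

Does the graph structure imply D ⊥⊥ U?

There is one path between D and U:
Path 1: D ← F → U
  F is a fork and F is not conditioned on — no node blocks this path, so it is active.
Because an active path exists, D and U are not d-separated.

No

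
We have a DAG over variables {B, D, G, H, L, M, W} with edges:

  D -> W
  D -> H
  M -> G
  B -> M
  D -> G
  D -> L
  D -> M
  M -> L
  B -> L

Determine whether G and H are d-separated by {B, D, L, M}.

Yes — G and H are d-separated given {B, D, L, M}.

Enumerating the 4 paths from G to H and testing each for blocking by {B, D, L, M}:
Path 1: G ← D → H
  D is a fork here and D is conditioned on, so the path is blocked at D.
Path 2: G ← M → L ← D → H
  M is a fork here and M is conditioned on, so the path is blocked at M.
Path 3: G ← M ← B → L ← D → H
  M is a chain here and M is conditioned on, so the path is blocked at M.
Path 4: G ← M ← D → H
  M is a chain here and M is conditioned on, so the path is blocked at M.
All paths are blocked; G ⊥ H | {B, D, L, M} holds.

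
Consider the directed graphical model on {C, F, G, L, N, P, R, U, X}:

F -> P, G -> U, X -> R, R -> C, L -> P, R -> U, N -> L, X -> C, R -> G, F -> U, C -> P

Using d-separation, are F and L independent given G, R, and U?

Yes

Enumerating the 5 paths from F to L and testing each for blocking by {G, R, U}:
  1. F → P ← L — P:collider[blocks] ⇒ blocked
  2. F → U ← R ← X → C → P ← L — U:collider[open]; R:chain[blocks]; X:fork[open]; C:chain[open]; P:collider[blocks] ⇒ blocked
  3. F → U ← R → C → P ← L — U:collider[open]; R:fork[blocks]; C:chain[open]; P:collider[blocks] ⇒ blocked
  4. F → U ← G ← R ← X → C → P ← L — U:collider[open]; G:chain[blocks]; R:chain[blocks]; X:fork[open]; C:chain[open]; P:collider[blocks] ⇒ blocked
  5. F → U ← G ← R → C → P ← L — U:collider[open]; G:chain[blocks]; R:fork[blocks]; C:chain[open]; P:collider[blocks] ⇒ blocked
All paths are blocked; F ⊥ L | {G, R, U} holds.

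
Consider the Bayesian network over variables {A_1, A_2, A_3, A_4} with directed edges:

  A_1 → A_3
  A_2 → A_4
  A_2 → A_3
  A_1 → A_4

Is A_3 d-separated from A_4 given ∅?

No — A_3 and A_4 are not d-separated given ∅.

2 paths connect A_3 and A_4; each must be blocked for d-separation to hold:
Path 1: A_3 ← A_1 → A_4
  A_1 is a fork and A_1 is not conditioned on — no node blocks this path, so it is active.
Path 2: A_3 ← A_2 → A_4
  A_2 is a fork and A_2 is not conditioned on — no node blocks this path, so it is active.
Because an active path exists, A_3 and A_4 are not d-separated.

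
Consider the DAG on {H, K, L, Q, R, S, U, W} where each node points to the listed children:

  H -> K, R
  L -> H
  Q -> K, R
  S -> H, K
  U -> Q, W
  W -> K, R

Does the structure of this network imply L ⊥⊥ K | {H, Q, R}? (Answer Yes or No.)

Enumerating the 6 paths from L to K and testing each for blocking by {H, Q, R}:
Path 1: L → H → R ← W → K
  H is a chain here and H is conditioned on, so the path is blocked at H.
Path 2: L → H → R ← W ← U → Q → K
  H is a chain here and H is conditioned on, so the path is blocked at H.
Path 3: L → H → R ← Q → K
  H is a chain here and H is conditioned on, so the path is blocked at H.
Path 4: L → H → R ← Q ← U → W → K
  H is a chain here and H is conditioned on, so the path is blocked at H.
Path 5: L → H → K
  H is a chain here and H is conditioned on, so the path is blocked at H.
Path 6: L → H ← S → K
  H is a collider and H is conditioned on, which opens it; S is a fork and S is not conditioned on — no node blocks this path, so it is active.
At least one path is unblocked, so d-separation fails.

No — L and K are not d-separated given {H, Q, R}.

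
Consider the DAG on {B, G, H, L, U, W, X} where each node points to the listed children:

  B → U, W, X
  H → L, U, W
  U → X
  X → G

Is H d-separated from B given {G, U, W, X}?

No — H and B are not d-separated given {G, U, W, X}.

Enumerating the 3 paths from H to B and testing each for blocking by {G, U, W, X}:
  1. H → W ← B — W:collider[open] ⇒ active
  2. H → U → X ← B — U:chain[blocks]; X:collider[open] ⇒ blocked
  3. H → U ← B — U:collider[open] ⇒ active
Since the path H → W ← B is active, H and B are not d-separated given {G, U, W, X}.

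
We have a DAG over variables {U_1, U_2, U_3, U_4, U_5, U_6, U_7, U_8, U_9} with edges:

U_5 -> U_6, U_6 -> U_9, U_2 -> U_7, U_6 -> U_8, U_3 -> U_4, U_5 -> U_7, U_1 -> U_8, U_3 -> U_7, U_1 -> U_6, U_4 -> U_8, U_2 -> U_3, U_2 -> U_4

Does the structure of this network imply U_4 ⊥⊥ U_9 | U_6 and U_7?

Yes

We examine all 6 paths between U_4 and U_9:
Path 1: U_4 → U_8 ← U_6 → U_9
  U_8 is a collider here and neither U_8 nor any of its descendants is conditioned on, so the collider stays closed — the path is blocked at U_8.
Path 2: U_4 → U_8 ← U_1 → U_6 → U_9
  U_8 is a collider here and neither U_8 nor any of its descendants is conditioned on, so the collider stays closed — the path is blocked at U_8.
Path 3: U_4 ← U_3 ← U_2 → U_7 ← U_5 → U_6 → U_9
  U_6 is a chain here and U_6 is conditioned on, so the path is blocked at U_6.
Path 4: U_4 ← U_3 → U_7 ← U_5 → U_6 → U_9
  U_6 is a chain here and U_6 is conditioned on, so the path is blocked at U_6.
Path 5: U_4 ← U_2 → U_3 → U_7 ← U_5 → U_6 → U_9
  U_6 is a chain here and U_6 is conditioned on, so the path is blocked at U_6.
Path 6: U_4 ← U_2 → U_7 ← U_5 → U_6 → U_9
  U_6 is a chain here and U_6 is conditioned on, so the path is blocked at U_6.
Every path is blocked, so U_4 and U_9 are d-separated given {U_6, U_7}.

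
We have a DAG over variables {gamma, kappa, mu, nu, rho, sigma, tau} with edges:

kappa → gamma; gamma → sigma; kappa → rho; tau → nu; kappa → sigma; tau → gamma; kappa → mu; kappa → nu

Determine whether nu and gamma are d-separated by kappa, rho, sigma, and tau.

Yes — nu and gamma are d-separated given {kappa, rho, sigma, tau}.

We examine all 3 paths between nu and gamma:
Path 1: nu ← kappa → sigma ← gamma
  kappa is a fork here and kappa is conditioned on, so the path is blocked at kappa.
Path 2: nu ← kappa → gamma
  kappa is a fork here and kappa is conditioned on, so the path is blocked at kappa.
Path 3: nu ← tau → gamma
  tau is a fork here and tau is conditioned on, so the path is blocked at tau.
Since every path is blocked, d-separation holds.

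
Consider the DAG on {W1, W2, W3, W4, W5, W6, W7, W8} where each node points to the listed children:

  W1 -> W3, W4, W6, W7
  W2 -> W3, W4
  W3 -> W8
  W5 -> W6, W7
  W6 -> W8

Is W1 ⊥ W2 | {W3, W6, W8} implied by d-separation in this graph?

No

There are 4 undirected paths between W1 and W2; checking each against the conditioning set {W3, W6, W8}:
Path 1: W1 → W3 ← W2
  W3 is a collider and W3 is conditioned on, which opens it — no node blocks this path, so it is active.
Path 2: W1 → W6 → W8 ← W3 ← W2
  W6 is a chain here and W6 is conditioned on, so the path is blocked at W6.
Path 3: W1 → W7 ← W5 → W6 → W8 ← W3 ← W2
  W7 is a collider here and neither W7 nor any of its descendants is conditioned on, so the collider stays closed — the path is blocked at W7.
Path 4: W1 → W4 ← W2
  W4 is a collider here and neither W4 nor any of its descendants is conditioned on, so the collider stays closed — the path is blocked at W4.
At least one path is unblocked, so d-separation fails.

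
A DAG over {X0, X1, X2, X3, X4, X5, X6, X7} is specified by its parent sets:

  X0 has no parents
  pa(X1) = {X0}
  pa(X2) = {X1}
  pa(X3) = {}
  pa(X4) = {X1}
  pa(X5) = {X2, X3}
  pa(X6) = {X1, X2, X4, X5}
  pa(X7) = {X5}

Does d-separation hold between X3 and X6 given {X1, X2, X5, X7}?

4 paths connect X3 and X6; each must be blocked for d-separation to hold:
Path 1: X3 → X5 → X6
  X5 is a chain here and X5 is conditioned on, so the path is blocked at X5.
Path 2: X3 → X5 ← X2 ← X1 → X4 → X6
  X2 is a chain here and X2 is conditioned on, so the path is blocked at X2.
Path 3: X3 → X5 ← X2 ← X1 → X6
  X2 is a chain here and X2 is conditioned on, so the path is blocked at X2.
Path 4: X3 → X5 ← X2 → X6
  X2 is a fork here and X2 is conditioned on, so the path is blocked at X2.
All paths are blocked; X3 ⊥ X6 | {X1, X2, X5, X7} holds.

Yes — X3 and X6 are d-separated given {X1, X2, X5, X7}.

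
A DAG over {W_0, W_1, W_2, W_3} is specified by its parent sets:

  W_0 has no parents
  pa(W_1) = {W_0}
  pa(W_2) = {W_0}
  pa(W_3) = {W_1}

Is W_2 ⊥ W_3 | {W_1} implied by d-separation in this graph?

Only one path connects W_2 and W_3:
  1. W_2 ← W_0 → W_1 → W_3 — W_0:fork[open]; W_1:chain[blocks] ⇒ blocked
Every path is blocked, so W_2 and W_3 are d-separated given {W_1}.

Yes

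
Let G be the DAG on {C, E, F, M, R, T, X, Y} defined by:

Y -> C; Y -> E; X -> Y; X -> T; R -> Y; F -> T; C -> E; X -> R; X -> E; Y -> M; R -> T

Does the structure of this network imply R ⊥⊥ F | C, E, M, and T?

There are 5 undirected paths between R and F; checking each against the conditioning set {C, E, M, T}:
Path 1: R → T ← F
  T is a collider and T is conditioned on, which opens it — no node blocks this path, so it is active.
Path 2: R → Y → C → E ← X → T ← F
  C is a chain here and C is conditioned on, so the path is blocked at C.
Path 3: R → Y → E ← X → T ← F
  Y is a chain and Y is not conditioned on; E is a collider and E is conditioned on, which opens it; X is a fork and X is not conditioned on; T is a collider and T is conditioned on, which opens it — no node blocks this path, so it is active.
Path 4: R → Y ← X → T ← F
  Y is a collider and its descendant C is conditioned on, which opens it; X is a fork and X is not conditioned on; T is a collider and T is conditioned on, which opens it — no node blocks this path, so it is active.
Path 5: R ← X → T ← F
  X is a fork and X is not conditioned on; T is a collider and T is conditioned on, which opens it — no node blocks this path, so it is active.
Because an active path exists, R and F are not d-separated.

No — R and F are not d-separated given {C, E, M, T}.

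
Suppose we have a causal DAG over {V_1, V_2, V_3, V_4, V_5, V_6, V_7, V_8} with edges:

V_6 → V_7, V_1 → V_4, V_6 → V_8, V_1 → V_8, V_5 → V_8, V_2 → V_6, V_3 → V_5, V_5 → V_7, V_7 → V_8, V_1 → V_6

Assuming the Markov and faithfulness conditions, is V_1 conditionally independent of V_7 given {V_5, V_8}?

No — V_1 and V_7 are not d-separated given {V_5, V_8}.

6 paths connect V_1 and V_7; each must be blocked for d-separation to hold:
  1. V_1 → V_8 ← V_7 — V_8:collider[open] ⇒ active
  2. V_1 → V_8 ← V_5 → V_7 — V_8:collider[open]; V_5:fork[blocks] ⇒ blocked
  3. V_1 → V_8 ← V_6 → V_7 — V_8:collider[open]; V_6:fork[open] ⇒ active
  4. V_1 → V_6 → V_8 ← V_7 — V_6:chain[open]; V_8:collider[open] ⇒ active
  5. V_1 → V_6 → V_8 ← V_5 → V_7 — V_6:chain[open]; V_8:collider[open]; V_5:fork[blocks] ⇒ blocked
  6. V_1 → V_6 → V_7 — V_6:chain[open] ⇒ active
Since the path V_1 → V_8 ← V_7 is active, V_1 and V_7 are not d-separated given {V_5, V_8}.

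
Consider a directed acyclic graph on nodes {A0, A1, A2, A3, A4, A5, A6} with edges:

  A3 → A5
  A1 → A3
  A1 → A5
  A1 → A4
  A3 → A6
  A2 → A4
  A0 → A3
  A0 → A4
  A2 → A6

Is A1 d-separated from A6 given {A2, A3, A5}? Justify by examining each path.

Yes

There are 6 undirected paths between A1 and A6; checking each against the conditioning set {A2, A3, A5}:
  1. A1 → A5 ← A3 ← A0 → A4 ← A2 → A6 — A5:collider[open]; A3:chain[blocks]; A0:fork[open]; A4:collider[blocks]; A2:fork[blocks] ⇒ blocked
  2. A1 → A5 ← A3 → A6 — A5:collider[open]; A3:fork[blocks] ⇒ blocked
  3. A1 → A3 ← A0 → A4 ← A2 → A6 — A3:collider[open]; A0:fork[open]; A4:collider[blocks]; A2:fork[blocks] ⇒ blocked
  4. A1 → A3 → A6 — A3:chain[blocks] ⇒ blocked
  5. A1 → A4 ← A0 → A3 → A6 — A4:collider[blocks]; A0:fork[open]; A3:chain[blocks] ⇒ blocked
  6. A1 → A4 ← A2 → A6 — A4:collider[blocks]; A2:fork[blocks] ⇒ blocked
All paths are blocked; A1 ⊥ A6 | {A2, A3, A5} holds.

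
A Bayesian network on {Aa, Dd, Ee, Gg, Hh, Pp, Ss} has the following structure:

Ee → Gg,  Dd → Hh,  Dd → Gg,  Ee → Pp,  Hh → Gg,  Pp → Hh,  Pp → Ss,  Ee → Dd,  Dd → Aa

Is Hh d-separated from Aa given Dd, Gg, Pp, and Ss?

There are 5 undirected paths between Hh and Aa; checking each against the conditioning set {Dd, Gg, Pp, Ss}:
Path 1: Hh ← Dd → Aa
  Dd is a fork here and Dd is conditioned on, so the path is blocked at Dd.
Path 2: Hh → Gg ← Dd → Aa
  Dd is a fork here and Dd is conditioned on, so the path is blocked at Dd.
Path 3: Hh → Gg ← Ee → Dd → Aa
  Dd is a chain here and Dd is conditioned on, so the path is blocked at Dd.
Path 4: Hh ← Pp ← Ee → Dd → Aa
  Pp is a chain here and Pp is conditioned on, so the path is blocked at Pp.
Path 5: Hh ← Pp ← Ee → Gg ← Dd → Aa
  Pp is a chain here and Pp is conditioned on, so the path is blocked at Pp.
Every path is blocked, so Hh and Aa are d-separated given {Dd, Gg, Pp, Ss}.

Yes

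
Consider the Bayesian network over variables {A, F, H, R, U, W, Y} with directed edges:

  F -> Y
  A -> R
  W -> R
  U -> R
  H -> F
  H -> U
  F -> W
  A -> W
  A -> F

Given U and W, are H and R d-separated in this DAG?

Enumerating the 5 paths from H to R and testing each for blocking by {U, W}:
Path 1: H → U → R
  U is a chain here and U is conditioned on, so the path is blocked at U.
Path 2: H → F ← A → W → R
  W is a chain here and W is conditioned on, so the path is blocked at W.
Path 3: H → F ← A → R
  F is a collider and its descendant W is conditioned on, which opens it; A is a fork and A is not conditioned on — no node blocks this path, so it is active.
Path 4: H → F → W ← A → R
  F is a chain and F is not conditioned on; W is a collider and W is conditioned on, which opens it; A is a fork and A is not conditioned on — no node blocks this path, so it is active.
Path 5: H → F → W → R
  W is a chain here and W is conditioned on, so the path is blocked at W.
Because an active path exists, H and R are not d-separated.

No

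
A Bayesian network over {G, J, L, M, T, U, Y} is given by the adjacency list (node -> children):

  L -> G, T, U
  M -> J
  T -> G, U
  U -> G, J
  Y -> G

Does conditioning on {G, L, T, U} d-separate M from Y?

5 paths connect M and Y; each must be blocked for d-separation to hold:
  1. M → J ← U ← L → T → G ← Y — J:collider[blocks]; U:chain[blocks]; L:fork[blocks]; T:chain[blocks]; G:collider[open] ⇒ blocked
  2. M → J ← U ← L → G ← Y — J:collider[blocks]; U:chain[blocks]; L:fork[blocks]; G:collider[open] ⇒ blocked
  3. M → J ← U ← T ← L → G ← Y — J:collider[blocks]; U:chain[blocks]; T:chain[blocks]; L:fork[blocks]; G:collider[open] ⇒ blocked
  4. M → J ← U ← T → G ← Y — J:collider[blocks]; U:chain[blocks]; T:fork[blocks]; G:collider[open] ⇒ blocked
  5. M → J ← U → G ← Y — J:collider[blocks]; U:fork[blocks]; G:collider[open] ⇒ blocked
Every path is blocked, so M and Y are d-separated given {G, L, T, U}.

Yes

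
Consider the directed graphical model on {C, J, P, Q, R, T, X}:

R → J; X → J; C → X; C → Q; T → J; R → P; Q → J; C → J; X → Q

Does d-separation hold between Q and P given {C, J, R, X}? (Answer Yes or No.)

Yes

We examine all 5 paths between Q and P:
Path 1: Q → J ← R → P
  R is a fork here and R is conditioned on, so the path is blocked at R.
Path 2: Q ← C → J ← R → P
  C is a fork here and C is conditioned on, so the path is blocked at C.
Path 3: Q ← C → X → J ← R → P
  C is a fork here and C is conditioned on, so the path is blocked at C.
Path 4: Q ← X → J ← R → P
  X is a fork here and X is conditioned on, so the path is blocked at X.
Path 5: Q ← X ← C → J ← R → P
  X is a chain here and X is conditioned on, so the path is blocked at X.
Every path is blocked, so Q and P are d-separated given {C, J, R, X}.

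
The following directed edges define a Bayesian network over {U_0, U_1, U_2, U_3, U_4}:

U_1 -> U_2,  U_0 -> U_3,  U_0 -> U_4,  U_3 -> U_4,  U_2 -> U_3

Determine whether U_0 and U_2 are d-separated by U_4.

Enumerating the 2 paths from U_0 to U_2 and testing each for blocking by {U_4}:
  1. U_0 → U_3 ← U_2 — U_3:collider[open] ⇒ active
  2. U_0 → U_4 ← U_3 ← U_2 — U_4:collider[open]; U_3:chain[open] ⇒ active
Since the path U_0 → U_3 ← U_2 is active, U_0 and U_2 are not d-separated given {U_4}.

No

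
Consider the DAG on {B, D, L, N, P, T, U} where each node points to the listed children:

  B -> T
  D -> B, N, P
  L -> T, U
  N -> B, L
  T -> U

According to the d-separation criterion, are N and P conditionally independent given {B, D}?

Yes

We examine all 4 paths between N and P:
Path 1: N ← D → P
  D is a fork here and D is conditioned on, so the path is blocked at D.
Path 2: N → L → U ← T ← B ← D → P
  U is a collider here and neither U nor any of its descendants is conditioned on, so the collider stays closed — the path is blocked at U.
Path 3: N → L → T ← B ← D → P
  T is a collider here and neither T nor any of its descendants is conditioned on, so the collider stays closed — the path is blocked at T.
Path 4: N → B ← D → P
  D is a fork here and D is conditioned on, so the path is blocked at D.
All paths are blocked; N ⊥ P | {B, D} holds.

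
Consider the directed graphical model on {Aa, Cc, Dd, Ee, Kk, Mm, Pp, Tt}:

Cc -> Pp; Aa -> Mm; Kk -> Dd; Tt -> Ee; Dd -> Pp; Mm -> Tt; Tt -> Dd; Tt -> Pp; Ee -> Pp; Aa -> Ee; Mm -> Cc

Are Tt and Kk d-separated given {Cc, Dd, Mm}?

No — Tt and Kk are not d-separated given {Cc, Dd, Mm}.

Enumerating the 6 paths from Tt to Kk and testing each for blocking by {Cc, Dd, Mm}:
Path 1: Tt → Dd ← Kk
  Dd is a collider and Dd is conditioned on, which opens it — no node blocks this path, so it is active.
Path 2: Tt → Pp ← Dd ← Kk
  Pp is a collider here and neither Pp nor any of its descendants is conditioned on, so the collider stays closed — the path is blocked at Pp.
Path 3: Tt → Ee → Pp ← Dd ← Kk
  Pp is a collider here and neither Pp nor any of its descendants is conditioned on, so the collider stays closed — the path is blocked at Pp.
Path 4: Tt → Ee ← Aa → Mm → Cc → Pp ← Dd ← Kk
  Ee is a collider here and neither Ee nor any of its descendants is conditioned on, so the collider stays closed — the path is blocked at Ee.
Path 5: Tt ← Mm ← Aa → Ee → Pp ← Dd ← Kk
  Mm is a chain here and Mm is conditioned on, so the path is blocked at Mm.
Path 6: Tt ← Mm → Cc → Pp ← Dd ← Kk
  Mm is a fork here and Mm is conditioned on, so the path is blocked at Mm.
Since the path Tt → Dd ← Kk is active, Tt and Kk are not d-separated given {Cc, Dd, Mm}.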